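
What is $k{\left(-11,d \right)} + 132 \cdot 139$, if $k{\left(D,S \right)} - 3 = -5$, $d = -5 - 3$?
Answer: $18346$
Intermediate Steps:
$d = -8$
$k{\left(D,S \right)} = -2$ ($k{\left(D,S \right)} = 3 - 5 = -2$)
$k{\left(-11,d \right)} + 132 \cdot 139 = -2 + 132 \cdot 139 = -2 + 18348 = 18346$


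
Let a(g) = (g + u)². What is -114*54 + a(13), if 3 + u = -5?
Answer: -6131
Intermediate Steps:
u = -8 (u = -3 - 5 = -8)
a(g) = (-8 + g)² (a(g) = (g - 8)² = (-8 + g)²)
-114*54 + a(13) = -114*54 + (-8 + 13)² = -6156 + 5² = -6156 + 25 = -6131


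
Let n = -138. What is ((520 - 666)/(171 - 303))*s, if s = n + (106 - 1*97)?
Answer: -3139/22 ≈ -142.68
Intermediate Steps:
s = -129 (s = -138 + (106 - 1*97) = -138 + (106 - 97) = -138 + 9 = -129)
((520 - 666)/(171 - 303))*s = ((520 - 666)/(171 - 303))*(-129) = -146/(-132)*(-129) = -146*(-1/132)*(-129) = (73/66)*(-129) = -3139/22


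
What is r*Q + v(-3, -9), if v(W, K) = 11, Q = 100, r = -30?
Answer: -2989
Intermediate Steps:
r*Q + v(-3, -9) = -30*100 + 11 = -3000 + 11 = -2989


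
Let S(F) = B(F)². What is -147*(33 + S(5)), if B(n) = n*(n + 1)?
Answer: -137151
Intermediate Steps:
B(n) = n*(1 + n)
S(F) = F²*(1 + F)² (S(F) = (F*(1 + F))² = F²*(1 + F)²)
-147*(33 + S(5)) = -147*(33 + 5²*(1 + 5)²) = -147*(33 + 25*6²) = -147*(33 + 25*36) = -147*(33 + 900) = -147*933 = -137151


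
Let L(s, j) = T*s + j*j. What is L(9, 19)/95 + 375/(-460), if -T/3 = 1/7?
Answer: 36025/12236 ≈ 2.9442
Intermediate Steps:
T = -3/7 ≈ -0.42857
L(s, j) = j**2 - 3*s/7 (L(s, j) = -3*s/7 + j*j = -3*s/7 + j**2 = j**2 - 3*s/7)
L(9, 19)/95 + 375/(-460) = (19**2 - 3/7*9)/95 + 375/(-460) = (361 - 27/7)*(1/95) + 375*(-1/460) = (2500/7)*(1/95) - 75/92 = 500/133 - 75/92 = 36025/12236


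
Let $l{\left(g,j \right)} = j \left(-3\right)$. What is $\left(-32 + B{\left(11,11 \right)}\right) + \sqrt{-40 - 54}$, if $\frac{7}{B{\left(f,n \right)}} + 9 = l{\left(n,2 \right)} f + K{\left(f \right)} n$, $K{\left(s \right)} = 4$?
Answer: $- \frac{999}{31} + i \sqrt{94} \approx -32.226 + 9.6954 i$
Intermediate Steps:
$l{\left(g,j \right)} = - 3 j$
$B{\left(f,n \right)} = \frac{7}{-9 - 6 f + 4 n}$ ($B{\left(f,n \right)} = \frac{7}{-9 + \left(\left(-3\right) 2 f + 4 n\right)} = \frac{7}{-9 - \left(- 4 n + 6 f\right)} = \frac{7}{-9 - 6 f + 4 n}$)
$\left(-32 + B{\left(11,11 \right)}\right) + \sqrt{-40 - 54} = \left(-32 - \frac{7}{9 - 44 + 6 \cdot 11}\right) + \sqrt{-40 - 54} = \left(-32 - \frac{7}{9 - 44 + 66}\right) + \sqrt{-94} = \left(-32 - \frac{7}{31}\right) + i \sqrt{94} = - \frac{999}{31} + i \sqrt{94}$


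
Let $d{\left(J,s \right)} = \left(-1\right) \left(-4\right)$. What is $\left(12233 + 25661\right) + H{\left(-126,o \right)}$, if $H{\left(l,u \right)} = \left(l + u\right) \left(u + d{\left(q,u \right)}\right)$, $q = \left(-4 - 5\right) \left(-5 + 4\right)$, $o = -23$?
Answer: $40725$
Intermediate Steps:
$q = 9$ ($q = \left(-9\right) \left(-1\right) = 9$)
$d{\left(J,s \right)} = 4$
$H{\left(l,u \right)} = \left(4 + u\right) \left(l + u\right)$ ($H{\left(l,u \right)} = \left(l + u\right) \left(u + 4\right) = \left(l + u\right) \left(4 + u\right) = \left(4 + u\right) \left(l + u\right)$)
$\left(12233 + 25661\right) + H{\left(-126,o \right)} = \left(12233 + 25661\right) + \left(\left(-23\right)^{2} + 4 \left(-126\right) + 4 \left(-23\right) - -2898\right) = 37894 + \left(529 - 504 - 92 + 2898\right) = 37894 + 2831 = 40725$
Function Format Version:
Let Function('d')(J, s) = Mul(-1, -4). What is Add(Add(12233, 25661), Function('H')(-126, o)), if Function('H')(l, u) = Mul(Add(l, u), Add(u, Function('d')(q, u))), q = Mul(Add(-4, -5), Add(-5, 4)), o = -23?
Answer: 40725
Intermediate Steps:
q = 9 (q = Mul(-9, -1) = 9)
Function('d')(J, s) = 4
Function('H')(l, u) = Mul(Add(4, u), Add(l, u)) (Function('H')(l, u) = Mul(Add(l, u), Add(u, 4)) = Mul(Add(l, u), Add(4, u)) = Mul(Add(4, u), Add(l, u)))
Add(Add(12233, 25661), Function('H')(-126, o)) = Add(Add(12233, 25661), Add(Pow(-23, 2), Mul(4, -126), Mul(4, -23), Mul(-126, -23))) = Add(37894, Add(529, -504, -92, 2898)) = Add(37894, 2831) = 40725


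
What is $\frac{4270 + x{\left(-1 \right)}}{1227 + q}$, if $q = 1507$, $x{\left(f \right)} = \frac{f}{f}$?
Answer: $\frac{4271}{2734} \approx 1.5622$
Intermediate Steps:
$x{\left(f \right)} = 1$
$\frac{4270 + x{\left(-1 \right)}}{1227 + q} = \frac{4270 + 1}{1227 + 1507} = \frac{4271}{2734}$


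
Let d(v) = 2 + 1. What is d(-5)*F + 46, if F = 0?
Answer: 46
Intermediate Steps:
d(v) = 3
d(-5)*F + 46 = 3*0 + 46 = 0 + 46 = 46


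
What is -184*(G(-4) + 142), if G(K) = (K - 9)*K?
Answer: -35696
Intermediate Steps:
G(K) = K*(-9 + K) (G(K) = (-9 + K)*K = K*(-9 + K))
-184*(G(-4) + 142) = -184*(-4*(-9 - 4) + 142) = -184*(-4*(-13) + 142) = -184*(52 + 142) = -184*194 = -35696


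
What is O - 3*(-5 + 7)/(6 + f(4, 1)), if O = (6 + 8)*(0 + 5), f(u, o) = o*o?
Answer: 484/7 ≈ 69.143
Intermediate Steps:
f(u, o) = o²
O = 70 (O = 14*5 = 70)
O - 3*(-5 + 7)/(6 + f(4, 1)) = 70 - 3*(-5 + 7)/(6 + 1²) = 70 - 6/(6 + 1) = 70 - 6/7 = 484/7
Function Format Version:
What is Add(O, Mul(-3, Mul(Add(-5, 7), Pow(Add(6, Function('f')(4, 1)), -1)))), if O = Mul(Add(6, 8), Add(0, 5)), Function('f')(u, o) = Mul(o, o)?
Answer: Rational(484, 7) ≈ 69.143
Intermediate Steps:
Function('f')(u, o) = Pow(o, 2)
O = 70 (O = Mul(14, 5) = 70)
Add(O, Mul(-3, Mul(Add(-5, 7), Pow(Add(6, Function('f')(4, 1)), -1)))) = Add(70, Mul(-3, Mul(Add(-5, 7), Pow(Add(6, Pow(1, 2)), -1)))) = Add(70, Mul(-3, Mul(2, Pow(Add(6, 1), -1)))) = Add(70, Mul(-3, Mul(2, Pow(7, -1)))) = Add(70, Mul(-3, Mul(2, Rational(1, 7)))) = Add(70, Mul(-3, Rational(2, 7))) = Add(70, Rational(-6, 7)) = Rational(484, 7)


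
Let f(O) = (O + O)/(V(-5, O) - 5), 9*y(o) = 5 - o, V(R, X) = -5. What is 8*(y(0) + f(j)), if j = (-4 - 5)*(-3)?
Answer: -1744/45 ≈ -38.756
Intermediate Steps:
j = 27 (j = -9*(-3) = 27)
y(o) = 5/9 - o/9 (y(o) = (5 - o)/9 = 5/9 - o/9)
f(O) = -O/5 (f(O) = (O + O)/(-5 - 5) = (2*O)/(-10) = (2*O)*(-⅒) = -O/5)
8*(y(0) + f(j)) = 8*((5/9 - ⅑*0) - ⅕*27) = 8*((5/9 + 0) - 27/5) = 8*(5/9 - 27/5) = 8*(-218/45) = -1744/45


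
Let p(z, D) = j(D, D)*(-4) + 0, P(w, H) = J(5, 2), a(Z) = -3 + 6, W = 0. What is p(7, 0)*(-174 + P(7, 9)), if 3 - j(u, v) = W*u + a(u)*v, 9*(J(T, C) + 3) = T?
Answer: 6352/3 ≈ 2117.3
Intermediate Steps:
a(Z) = 3
J(T, C) = -3 + T/9
j(u, v) = 3 - 3*v (j(u, v) = 3 - (0*u + 3*v) = 3 - (0 + 3*v) = 3 - 3*v)
P(w, H) = -22/9 (P(w, H) = -3 + (⅑)*5 = -3 + 5/9 = -22/9)
p(z, D) = -12 + 12*D (p(z, D) = (3 - 3*D)*(-4) + 0 = (-12 + 12*D) + 0 = -12 + 12*D)
p(7, 0)*(-174 + P(7, 9)) = (-12 + 12*0)*(-174 - 22/9) = (-12 + 0)*(-1588/9) = -12*(-1588/9) = 6352/3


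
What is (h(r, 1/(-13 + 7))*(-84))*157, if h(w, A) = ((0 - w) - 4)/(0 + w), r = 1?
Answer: 65940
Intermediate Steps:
h(w, A) = (-4 - w)/w (h(w, A) = (-w - 4)/w = (-4 - w)/w)
(h(r, 1/(-13 + 7))*(-84))*157 = (((-4 - 1*1)/1)*(-84))*157 = ((1*(-4 - 1))*(-84))*157 = ((1*(-5))*(-84))*157 = -5*(-84)*157 = 420*157 = 65940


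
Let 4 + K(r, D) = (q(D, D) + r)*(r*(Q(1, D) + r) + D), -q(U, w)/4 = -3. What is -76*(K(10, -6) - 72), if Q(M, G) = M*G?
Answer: -51072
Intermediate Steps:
Q(M, G) = G*M
q(U, w) = 12 (q(U, w) = -4*(-3) = 12)
K(r, D) = -4 + (12 + r)*(D + r*(D + r)) (K(r, D) = -4 + (12 + r)*(r*(D*1 + r) + D) = -4 + (12 + r)*(r*(D + r) + D) = -4 + (12 + r)*(D + r*(D + r)))
-76*(K(10, -6) - 72) = -76*((-4 + 10³ + 12*(-6) + 12*10² - 6*10² + 13*(-6)*10) - 72) = -76*((-4 + 1000 - 72 + 12*100 - 6*100 - 780) - 72) = -76*((-4 + 1000 - 72 + 1200 - 600 - 780) - 72) = -76*(744 - 72) = -76*672 = -51072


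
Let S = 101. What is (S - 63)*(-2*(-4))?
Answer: 304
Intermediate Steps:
(S - 63)*(-2*(-4)) = (101 - 63)*(-2*(-4)) = 38*8 = 304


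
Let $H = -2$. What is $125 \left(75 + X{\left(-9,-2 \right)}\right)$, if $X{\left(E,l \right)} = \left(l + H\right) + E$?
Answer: $7750$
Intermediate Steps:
$X{\left(E,l \right)} = -2 + E + l$ ($X{\left(E,l \right)} = \left(l - 2\right) + E = \left(-2 + l\right) + E = -2 + E + l$)
$125 \left(75 + X{\left(-9,-2 \right)}\right) = 125 \left(75 - 13\right) = 125 \cdot 62 = 7750$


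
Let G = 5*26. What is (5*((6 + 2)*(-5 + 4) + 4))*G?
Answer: -2600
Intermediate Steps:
G = 130
(5*((6 + 2)*(-5 + 4) + 4))*G = (5*((6 + 2)*(-5 + 4) + 4))*130 = (5*(8*(-1) + 4))*130 = (5*(-8 + 4))*130 = (5*(-4))*130 = -20*130 = -2600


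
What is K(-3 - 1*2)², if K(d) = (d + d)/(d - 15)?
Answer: ¼ ≈ 0.25000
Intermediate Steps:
K(d) = 2*d/(-15 + d) (K(d) = (2*d)/(-15 + d) = 2*d/(-15 + d))
K(-3 - 1*2)² = (2*(-3 - 1*2)/(-15 + (-3 - 1*2)))² = (2*(-3 - 2)/(-15 + (-3 - 2)))² = (2*(-5)/(-15 - 5))² = (2*(-5)/(-20))² = (2*(-5)*(-1/20))² = (½)² = ¼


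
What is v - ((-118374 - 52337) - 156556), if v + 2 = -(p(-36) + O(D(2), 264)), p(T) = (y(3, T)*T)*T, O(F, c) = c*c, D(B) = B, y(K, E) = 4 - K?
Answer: 256273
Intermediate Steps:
O(F, c) = c²
p(T) = T² (p(T) = ((4 - 1*3)*T)*T = ((4 - 3)*T)*T = (1*T)*T = T*T = T²)
v = -70994 (v = -2 - ((-36)² + 264²) = -2 - (1296 + 69696) = -2 - 1*70992 = -2 - 70992 = -70994)
v - ((-118374 - 52337) - 156556) = -70994 - ((-118374 - 52337) - 156556) = -70994 - (-170711 - 156556) = -70994 - 1*(-327267) = -70994 + 327267 = 256273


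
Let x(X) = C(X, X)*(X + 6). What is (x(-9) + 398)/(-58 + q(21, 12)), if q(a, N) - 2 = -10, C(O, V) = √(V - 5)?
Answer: -199/33 + I*√14/22 ≈ -6.0303 + 0.17008*I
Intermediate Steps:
C(O, V) = √(-5 + V)
q(a, N) = -8 (q(a, N) = 2 - 10 = -8)
x(X) = √(-5 + X)*(6 + X) (x(X) = √(-5 + X)*(X + 6) = √(-5 + X)*(6 + X))
(x(-9) + 398)/(-58 + q(21, 12)) = (√(-5 - 9)*(6 - 9) + 398)/(-58 - 8) = (√(-14)*(-3) + 398)/(-66) = ((I*√14)*(-3) + 398)*(-1/66) = (-3*I*√14 + 398)*(-1/66) = (398 - 3*I*√14)*(-1/66) = -199/33 + I*√14/22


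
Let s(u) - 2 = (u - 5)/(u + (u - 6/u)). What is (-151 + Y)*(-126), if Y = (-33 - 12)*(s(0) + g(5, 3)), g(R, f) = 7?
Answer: 70056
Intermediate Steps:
s(u) = 2 + (-5 + u)/(-6/u + 2*u) (s(u) = 2 + (u - 5)/(u + (u - 6/u)) = 2 + (-5 + u)/(u + (u - 6/u)) = 2 + (-5 + u)/(-6/u + 2*u))
Y = -405 (Y = (-33 - 12)*((-12 - 5*0 + 5*0²)/(2*(-3 + 0²)) + 7) = -45*((-12 + 0 + 5*0)/(2*(-3 + 0)) + 7) = -45*((½)*(-12 + 0 + 0)/(-3) + 7) = -45*((½)*(-⅓)*(-12) + 7) = -45*(2 + 7) = -45*9 = -405)
(-151 + Y)*(-126) = (-151 - 405)*(-126) = -556*(-126) = 70056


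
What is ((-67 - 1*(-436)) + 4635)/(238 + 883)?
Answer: 5004/1121 ≈ 4.4639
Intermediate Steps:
((-67 - 1*(-436)) + 4635)/(238 + 883) = ((-67 + 436) + 4635)/1121 = (369 + 4635)*(1/1121) = 5004*(1/1121) = 5004/1121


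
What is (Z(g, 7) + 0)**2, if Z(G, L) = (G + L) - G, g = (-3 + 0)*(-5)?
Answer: 49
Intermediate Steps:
g = 15 (g = -3*(-5) = 15)
Z(G, L) = L
(Z(g, 7) + 0)**2 = (7 + 0)**2 = 7**2 = 49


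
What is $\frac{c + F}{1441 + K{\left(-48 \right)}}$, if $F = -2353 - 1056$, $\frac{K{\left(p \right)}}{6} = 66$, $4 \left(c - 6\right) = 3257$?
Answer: $- \frac{10355}{7348} \approx -1.4092$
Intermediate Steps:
$c = \frac{3281}{4}$ ($c = 6 + \frac{1}{4} \cdot 3257 = 6 + \frac{3257}{4} = \frac{3281}{4} \approx 820.25$)
$K{\left(p \right)} = 396$ ($K{\left(p \right)} = 6 \cdot 66 = 396$)
$F = -3409$
$\frac{c + F}{1441 + K{\left(-48 \right)}} = \frac{\frac{3281}{4} - 3409}{1441 + 396} = - \frac{10355}{4 \cdot 1837} = \left(- \frac{10355}{4}\right) \frac{1}{1837} = - \frac{10355}{7348}$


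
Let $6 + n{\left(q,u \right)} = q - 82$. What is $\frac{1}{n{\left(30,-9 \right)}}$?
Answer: $- \frac{1}{58} \approx -0.017241$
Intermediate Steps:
$n{\left(q,u \right)} = -88 + q$ ($n{\left(q,u \right)} = -6 + \left(q - 82\right) = -6 + \left(-82 + q\right) = -88 + q$)
$\frac{1}{n{\left(30,-9 \right)}} = \frac{1}{-88 + 30} = \frac{1}{-58} = - \frac{1}{58}$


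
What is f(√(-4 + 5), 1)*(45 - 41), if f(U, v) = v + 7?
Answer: 32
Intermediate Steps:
f(U, v) = 7 + v
f(√(-4 + 5), 1)*(45 - 41) = (7 + 1)*(45 - 41) = 8*4 = 32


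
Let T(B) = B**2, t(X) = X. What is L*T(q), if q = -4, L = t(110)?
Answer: 1760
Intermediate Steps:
L = 110
L*T(q) = 110*(-4)**2 = 110*16 = 1760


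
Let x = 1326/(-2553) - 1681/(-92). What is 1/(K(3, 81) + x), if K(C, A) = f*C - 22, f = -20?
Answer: -3404/218699 ≈ -0.015565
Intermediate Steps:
K(C, A) = -22 - 20*C (K(C, A) = -20*C - 22 = -22 - 20*C)
x = 60429/3404 (x = 1326*(-1/2553) - 1681*(-1/92) = -442/851 + 1681/92 = 60429/3404 ≈ 17.752)
1/(K(3, 81) + x) = 1/((-22 - 20*3) + 60429/3404) = 1/((-22 - 60) + 60429/3404) = 1/(-82 + 60429/3404) = 1/(-218699/3404) = -3404/218699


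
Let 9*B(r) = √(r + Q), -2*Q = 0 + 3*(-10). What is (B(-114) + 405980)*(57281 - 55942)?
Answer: 543607220 + 1339*I*√11/3 ≈ 5.4361e+8 + 1480.3*I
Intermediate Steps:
Q = 15 (Q = -(0 + 3*(-10))/2 = -(0 - 30)/2 = -½*(-30) = 15)
B(r) = √(15 + r)/9 (B(r) = √(r + 15)/9 = √(15 + r)/9)
(B(-114) + 405980)*(57281 - 55942) = (√(15 - 114)/9 + 405980)*(57281 - 55942) = (√(-99)/9 + 405980)*1339 = ((3*I*√11)/9 + 405980)*1339 = (I*√11/3 + 405980)*1339 = (405980 + I*√11/3)*1339 = 543607220 + 1339*I*√11/3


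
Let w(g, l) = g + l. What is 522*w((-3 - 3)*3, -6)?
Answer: -12528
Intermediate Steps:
522*w((-3 - 3)*3, -6) = 522*((-3 - 3)*3 - 6) = 522*(-6*3 - 6) = 522*(-18 - 6) = 522*(-24) = -12528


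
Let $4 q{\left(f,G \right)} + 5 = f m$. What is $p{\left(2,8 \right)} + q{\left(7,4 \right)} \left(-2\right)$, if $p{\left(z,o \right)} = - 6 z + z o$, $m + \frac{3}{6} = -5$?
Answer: $\frac{103}{4} \approx 25.75$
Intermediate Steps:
$m = - \frac{11}{2}$ ($m = - \frac{1}{2} - 5 = - \frac{11}{2} \approx -5.5$)
$p{\left(z,o \right)} = - 6 z + o z$
$q{\left(f,G \right)} = - \frac{5}{4} - \frac{11 f}{8}$ ($q{\left(f,G \right)} = - \frac{5}{4} + \frac{f \left(- \frac{11}{2}\right)}{4} = - \frac{5}{4} + \frac{\left(- \frac{11}{2}\right) f}{4} = - \frac{5}{4} - \frac{11 f}{8}$)
$p{\left(2,8 \right)} + q{\left(7,4 \right)} \left(-2\right) = 2 \left(-6 + 8\right) + \left(- \frac{5}{4} - \frac{77}{8}\right) \left(-2\right) = 2 \cdot 2 + \left(- \frac{5}{4} - \frac{77}{8}\right) \left(-2\right) = 4 - - \frac{87}{4} = 4 + \frac{87}{4} = \frac{103}{4}$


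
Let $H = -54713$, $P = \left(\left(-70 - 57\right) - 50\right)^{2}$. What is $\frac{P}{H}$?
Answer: $- \frac{31329}{54713} \approx -0.57261$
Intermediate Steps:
$P = 31329$ ($P = \left(\left(-70 - 57\right) - 50\right)^{2} = \left(-127 - 50\right)^{2} = \left(-177\right)^{2} = 31329$)
$\frac{P}{H} = \frac{31329}{-54713} = 31329 \left(- \frac{1}{54713}\right) = - \frac{31329}{54713}$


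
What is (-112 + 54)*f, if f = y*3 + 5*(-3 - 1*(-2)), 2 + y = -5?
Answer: 1508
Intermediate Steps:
y = -7 (y = -2 - 5 = -7)
f = -26 (f = -7*3 + 5*(-3 - 1*(-2)) = -21 + 5*(-3 + 2) = -21 + 5*(-1) = -21 - 5 = -26)
(-112 + 54)*f = (-112 + 54)*(-26) = -58*(-26) = 1508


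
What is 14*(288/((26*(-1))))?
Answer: -2016/13 ≈ -155.08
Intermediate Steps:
14*(288/((26*(-1)))) = 14*(288/(-26)) = 14*(288*(-1/26)) = 14*(-144/13) = -2016/13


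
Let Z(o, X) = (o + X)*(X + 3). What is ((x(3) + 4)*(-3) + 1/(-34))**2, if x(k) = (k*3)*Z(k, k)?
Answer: 1119370849/1156 ≈ 9.6831e+5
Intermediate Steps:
Z(o, X) = (3 + X)*(X + o) (Z(o, X) = (X + o)*(3 + X) = (3 + X)*(X + o))
x(k) = 3*k*(2*k**2 + 6*k) (x(k) = (k*3)*(k**2 + 3*k + 3*k + k*k) = (3*k)*(k**2 + 3*k + 3*k + k**2) = (3*k)*(2*k**2 + 6*k) = 3*k*(2*k**2 + 6*k))
((x(3) + 4)*(-3) + 1/(-34))**2 = ((6*3**2*(3 + 3) + 4)*(-3) + 1/(-34))**2 = ((6*9*6 + 4)*(-3) - 1/34)**2 = ((324 + 4)*(-3) - 1/34)**2 = (328*(-3) - 1/34)**2 = (-984 - 1/34)**2 = (-33457/34)**2 = 1119370849/1156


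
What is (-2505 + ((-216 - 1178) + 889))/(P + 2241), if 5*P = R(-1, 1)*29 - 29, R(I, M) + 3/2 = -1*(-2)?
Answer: -30100/22381 ≈ -1.3449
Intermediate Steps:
R(I, M) = ½ (R(I, M) = -3/2 - 1*(-2) = -3/2 + 2 = ½)
P = -29/10 (P = ((½)*29 - 29)/5 = (29/2 - 29)/5 = (⅕)*(-29/2) = -29/10 ≈ -2.9000)
(-2505 + ((-216 - 1178) + 889))/(P + 2241) = (-2505 + ((-216 - 1178) + 889))/(-29/10 + 2241) = (-2505 + (-1394 + 889))/(22381/10) = (-2505 - 505)*(10/22381) = -3010*10/22381 = -30100/22381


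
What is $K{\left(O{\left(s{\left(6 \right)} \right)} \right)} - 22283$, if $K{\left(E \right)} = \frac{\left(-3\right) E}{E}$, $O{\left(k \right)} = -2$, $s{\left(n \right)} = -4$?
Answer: $-22286$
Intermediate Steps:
$K{\left(E \right)} = -3$
$K{\left(O{\left(s{\left(6 \right)} \right)} \right)} - 22283 = -3 - 22283 = -22286$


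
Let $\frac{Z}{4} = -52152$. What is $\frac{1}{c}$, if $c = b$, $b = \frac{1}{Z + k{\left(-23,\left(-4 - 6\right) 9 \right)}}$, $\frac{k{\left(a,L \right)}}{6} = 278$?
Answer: $-206940$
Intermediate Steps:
$k{\left(a,L \right)} = 1668$ ($k{\left(a,L \right)} = 6 \cdot 278 = 1668$)
$Z = -208608$ ($Z = 4 \left(-52152\right) = -208608$)
$b = - \frac{1}{206940}$ ($b = \frac{1}{-208608 + 1668} = \frac{1}{-206940} = - \frac{1}{206940} \approx -4.8323 \cdot 10^{-6}$)
$c = - \frac{1}{206940} \approx -4.8323 \cdot 10^{-6}$
$\frac{1}{c} = \frac{1}{- \frac{1}{206940}} = -206940$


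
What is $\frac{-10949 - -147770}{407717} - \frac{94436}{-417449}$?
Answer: $\frac{95618952241}{170201053933} \approx 0.5618$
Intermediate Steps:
$\frac{-10949 - -147770}{407717} - \frac{94436}{-417449} = \left(-10949 + 147770\right) \frac{1}{407717} - - \frac{94436}{417449} = 136821 \cdot \frac{1}{407717} + \frac{94436}{417449} = \frac{136821}{407717} + \frac{94436}{417449} = \frac{95618952241}{170201053933}$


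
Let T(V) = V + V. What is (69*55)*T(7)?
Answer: 53130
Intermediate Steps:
T(V) = 2*V
(69*55)*T(7) = (69*55)*(2*7) = 3795*14 = 53130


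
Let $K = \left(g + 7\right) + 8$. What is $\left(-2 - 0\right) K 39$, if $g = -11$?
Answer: $-312$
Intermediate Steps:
$K = 4$ ($K = \left(-11 + 7\right) + 8 = -4 + 8 = 4$)
$\left(-2 - 0\right) K 39 = \left(-2 - 0\right) 4 \cdot 39 = \left(-2 + 0\right) 4 \cdot 39 = \left(-2\right) 4 \cdot 39 = \left(-8\right) 39 = -312$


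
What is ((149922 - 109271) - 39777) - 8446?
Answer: -7572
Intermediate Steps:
((149922 - 109271) - 39777) - 8446 = (40651 - 39777) - 8446 = 874 - 8446 = -7572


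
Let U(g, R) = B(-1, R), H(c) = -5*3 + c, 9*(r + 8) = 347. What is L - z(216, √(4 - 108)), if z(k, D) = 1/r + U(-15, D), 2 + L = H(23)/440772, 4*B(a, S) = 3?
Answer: -337298573/121212300 ≈ -2.7827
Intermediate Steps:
r = 275/9 (r = -8 + (⅑)*347 = -8 + 347/9 = 275/9 ≈ 30.556)
B(a, S) = ¾ (B(a, S) = (¼)*3 = ¾)
H(c) = -15 + c
U(g, R) = ¾
L = -220384/110193 (L = -2 + (-15 + 23)/440772 = -2 + 8*(1/440772) = -2 + 2/110193 = -220384/110193 ≈ -2.0000)
z(k, D) = 861/1100 (z(k, D) = 1/(275/9) + ¾ = 9/275 + ¾ = 861/1100)
L - z(216, √(4 - 108)) = -220384/110193 - 1*861/1100 = -220384/110193 - 861/1100 = -337298573/121212300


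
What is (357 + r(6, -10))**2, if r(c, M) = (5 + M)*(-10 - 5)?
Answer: 186624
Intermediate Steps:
r(c, M) = -75 - 15*M (r(c, M) = (5 + M)*(-15) = -75 - 15*M)
(357 + r(6, -10))**2 = (357 + (-75 - 15*(-10)))**2 = (357 + (-75 + 150))**2 = (357 + 75)**2 = 432**2 = 186624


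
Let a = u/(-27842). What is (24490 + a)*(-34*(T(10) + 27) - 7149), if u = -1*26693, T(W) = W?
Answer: -5732542234111/27842 ≈ -2.0590e+8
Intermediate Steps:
u = -26693
a = 26693/27842 (a = -26693/(-27842) = -26693*(-1/27842) = 26693/27842 ≈ 0.95873)
(24490 + a)*(-34*(T(10) + 27) - 7149) = (24490 + 26693/27842)*(-34*(10 + 27) - 7149) = 681877273*(-34*37 - 7149)/27842 = 681877273*(-1258 - 7149)/27842 = (681877273/27842)*(-8407) = -5732542234111/27842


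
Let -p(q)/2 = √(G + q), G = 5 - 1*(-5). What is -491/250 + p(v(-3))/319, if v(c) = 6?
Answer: -158629/79750 ≈ -1.9891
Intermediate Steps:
G = 10 (G = 5 + 5 = 10)
p(q) = -2*√(10 + q)
-491/250 + p(v(-3))/319 = -491/250 - 2*√(10 + 6)/319 = -491*1/250 - 2*√16*(1/319) = -491/250 - 2*4*(1/319) = -491/250 - 8*1/319 = -491/250 - 8/319 = -158629/79750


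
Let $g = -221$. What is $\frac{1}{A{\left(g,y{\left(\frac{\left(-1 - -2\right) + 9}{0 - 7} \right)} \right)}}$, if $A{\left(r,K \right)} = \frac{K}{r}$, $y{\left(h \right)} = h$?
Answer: $\frac{1547}{10} \approx 154.7$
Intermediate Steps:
$\frac{1}{A{\left(g,y{\left(\frac{\left(-1 - -2\right) + 9}{0 - 7} \right)} \right)}} = \frac{1}{\frac{\left(-1 - -2\right) + 9}{0 - 7} \frac{1}{-221}} = \frac{1}{\frac{\left(-1 + 2\right) + 9}{-7} \left(- \frac{1}{221}\right)} = \frac{1}{\left(1 + 9\right) \left(- \frac{1}{7}\right) \left(- \frac{1}{221}\right)} = \frac{1}{10 \left(- \frac{1}{7}\right) \left(- \frac{1}{221}\right)} = \frac{1}{\left(- \frac{10}{7}\right) \left(- \frac{1}{221}\right)} = \frac{1}{\frac{10}{1547}} = \frac{1547}{10}$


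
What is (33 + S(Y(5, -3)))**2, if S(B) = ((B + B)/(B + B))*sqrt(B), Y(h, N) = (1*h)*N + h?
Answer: (33 + I*sqrt(10))**2 ≈ 1079.0 + 208.71*I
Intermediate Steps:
Y(h, N) = h + N*h (Y(h, N) = h*N + h = N*h + h = h + N*h)
S(B) = sqrt(B) (S(B) = ((2*B)/((2*B)))*sqrt(B) = ((2*B)*(1/(2*B)))*sqrt(B) = 1*sqrt(B) = sqrt(B))
(33 + S(Y(5, -3)))**2 = (33 + sqrt(5*(1 - 3)))**2 = (33 + sqrt(5*(-2)))**2 = (33 + sqrt(-10))**2 = (33 + I*sqrt(10))**2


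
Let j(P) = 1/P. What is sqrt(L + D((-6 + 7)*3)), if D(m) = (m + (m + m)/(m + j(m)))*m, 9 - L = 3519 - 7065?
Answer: 3*sqrt(9915)/5 ≈ 59.744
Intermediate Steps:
L = 3555 (L = 9 - (3519 - 7065) = 9 - 1*(-3546) = 9 + 3546 = 3555)
D(m) = m*(m + 2*m/(m + 1/m)) (D(m) = (m + (m + m)/(m + 1/m))*m = (m + (2*m)/(m + 1/m))*m = (m + 2*m/(m + 1/m))*m = m*(m + 2*m/(m + 1/m)))
sqrt(L + D((-6 + 7)*3)) = sqrt(3555 + ((-6 + 7)*3)**2*(1 + ((-6 + 7)*3)*(2 + (-6 + 7)*3))/(1 + ((-6 + 7)*3)**2)) = sqrt(3555 + (1*3)**2*(1 + (1*3)*(2 + 1*3))/(1 + (1*3)**2)) = sqrt(3555 + 3**2*(1 + 3*(2 + 3))/(1 + 3**2)) = sqrt(3555 + 9*(1 + 3*5)/(1 + 9)) = sqrt(3555 + 9*(1 + 15)/10) = sqrt(3555 + 9*(1/10)*16) = sqrt(3555 + 72/5) = sqrt(17847/5) = 3*sqrt(9915)/5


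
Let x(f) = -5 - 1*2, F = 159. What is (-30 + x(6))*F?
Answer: -5883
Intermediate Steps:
x(f) = -7 (x(f) = -5 - 2 = -7)
(-30 + x(6))*F = (-30 - 7)*159 = -37*159 = -5883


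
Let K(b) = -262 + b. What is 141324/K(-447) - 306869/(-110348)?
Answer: -15377250631/78236732 ≈ -196.55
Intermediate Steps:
141324/K(-447) - 306869/(-110348) = 141324/(-262 - 447) - 306869/(-110348) = 141324/(-709) - 306869*(-1/110348) = 141324*(-1/709) + 306869/110348 = -141324/709 + 306869/110348 = -15377250631/78236732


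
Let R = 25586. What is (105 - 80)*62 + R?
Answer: 27136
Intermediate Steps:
(105 - 80)*62 + R = (105 - 80)*62 + 25586 = 25*62 + 25586 = 1550 + 25586 = 27136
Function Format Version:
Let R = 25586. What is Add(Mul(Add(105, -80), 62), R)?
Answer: 27136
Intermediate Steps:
Add(Mul(Add(105, -80), 62), R) = Add(Mul(Add(105, -80), 62), 25586) = Add(Mul(25, 62), 25586) = Add(1550, 25586) = 27136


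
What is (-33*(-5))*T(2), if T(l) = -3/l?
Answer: -495/2 ≈ -247.50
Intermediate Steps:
(-33*(-5))*T(2) = (-33*(-5))*(-3/2) = 165*(-3*½) = 165*(-3/2) = -495/2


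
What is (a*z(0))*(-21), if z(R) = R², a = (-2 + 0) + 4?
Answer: 0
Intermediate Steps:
a = 2 (a = -2 + 4 = 2)
(a*z(0))*(-21) = (2*0²)*(-21) = (2*0)*(-21) = 0*(-21) = 0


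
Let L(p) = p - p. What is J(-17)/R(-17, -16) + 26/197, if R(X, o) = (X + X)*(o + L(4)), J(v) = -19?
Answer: 10401/107168 ≈ 0.097053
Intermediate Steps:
L(p) = 0
R(X, o) = 2*X*o (R(X, o) = (X + X)*(o + 0) = (2*X)*o = 2*X*o)
J(-17)/R(-17, -16) + 26/197 = -19/(2*(-17)*(-16)) + 26/197 = -19/544 + 26*(1/197) = -19*1/544 + 26/197 = -19/544 + 26/197 = 10401/107168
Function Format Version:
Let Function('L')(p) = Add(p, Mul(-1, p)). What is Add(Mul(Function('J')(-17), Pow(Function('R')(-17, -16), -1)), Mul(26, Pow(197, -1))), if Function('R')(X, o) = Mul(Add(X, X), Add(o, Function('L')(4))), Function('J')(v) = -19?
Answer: Rational(10401, 107168) ≈ 0.097053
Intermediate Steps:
Function('L')(p) = 0
Function('R')(X, o) = Mul(2, X, o) (Function('R')(X, o) = Mul(Add(X, X), Add(o, 0)) = Mul(Mul(2, X), o) = Mul(2, X, o))
Add(Mul(Function('J')(-17), Pow(Function('R')(-17, -16), -1)), Mul(26, Pow(197, -1))) = Add(Mul(-19, Pow(Mul(2, -17, -16), -1)), Mul(26, Pow(197, -1))) = Add(Mul(-19, Pow(544, -1)), Mul(26, Rational(1, 197))) = Add(Mul(-19, Rational(1, 544)), Rational(26, 197)) = Add(Rational(-19, 544), Rational(26, 197)) = Rational(10401, 107168)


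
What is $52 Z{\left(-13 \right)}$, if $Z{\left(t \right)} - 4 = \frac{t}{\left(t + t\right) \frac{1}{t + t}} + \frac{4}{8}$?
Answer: $-442$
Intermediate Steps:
$Z{\left(t \right)} = \frac{9}{2} + t$ ($Z{\left(t \right)} = 4 + \left(\frac{t}{\left(t + t\right) \frac{1}{t + t}} + \frac{4}{8}\right) = 4 + \left(\frac{t}{2 t \frac{1}{2 t}} + 4 \cdot \frac{1}{8}\right) = 4 + \left(\frac{t}{2 t \frac{1}{2 t}} + \frac{1}{2}\right) = 4 + \left(\frac{t}{1} + \frac{1}{2}\right) = 4 + \left(t 1 + \frac{1}{2}\right) = 4 + \left(t + \frac{1}{2}\right) = 4 + \left(\frac{1}{2} + t\right) = \frac{9}{2} + t$)
$52 Z{\left(-13 \right)} = 52 \left(\frac{9}{2} - 13\right) = 52 \left(- \frac{17}{2}\right) = -442$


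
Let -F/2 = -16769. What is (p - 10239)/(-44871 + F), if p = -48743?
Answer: 8426/1619 ≈ 5.2044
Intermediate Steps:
F = 33538 (F = -2*(-16769) = 33538)
(p - 10239)/(-44871 + F) = (-48743 - 10239)/(-44871 + 33538) = -58982/(-11333) = -58982*(-1/11333) = 8426/1619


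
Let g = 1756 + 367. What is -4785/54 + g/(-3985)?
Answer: -6394289/71730 ≈ -89.144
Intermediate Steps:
g = 2123
-4785/54 + g/(-3985) = -4785/54 + 2123/(-3985) = -4785*1/54 + 2123*(-1/3985) = -1595/18 - 2123/3985 = -6394289/71730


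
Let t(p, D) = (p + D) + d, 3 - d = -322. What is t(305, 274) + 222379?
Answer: 223283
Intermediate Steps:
d = 325 (d = 3 - 1*(-322) = 3 + 322 = 325)
t(p, D) = 325 + D + p (t(p, D) = (p + D) + 325 = (D + p) + 325 = 325 + D + p)
t(305, 274) + 222379 = (325 + 274 + 305) + 222379 = 904 + 222379 = 223283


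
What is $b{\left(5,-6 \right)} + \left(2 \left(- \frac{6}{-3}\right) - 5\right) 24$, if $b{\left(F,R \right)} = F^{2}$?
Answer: $1$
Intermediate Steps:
$b{\left(5,-6 \right)} + \left(2 \left(- \frac{6}{-3}\right) - 5\right) 24 = 5^{2} + \left(2 \left(- \frac{6}{-3}\right) - 5\right) 24 = 25 + \left(2 \left(\left(-6\right) \left(- \frac{1}{3}\right)\right) - 5\right) 24 = 25 + \left(2 \cdot 2 - 5\right) 24 = 25 + \left(4 - 5\right) 24 = 25 - 24 = 1$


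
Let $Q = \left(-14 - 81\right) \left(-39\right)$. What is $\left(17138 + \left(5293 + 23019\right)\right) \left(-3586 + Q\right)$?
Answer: $5408550$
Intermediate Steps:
$Q = 3705$ ($Q = \left(-95\right) \left(-39\right) = 3705$)
$\left(17138 + \left(5293 + 23019\right)\right) \left(-3586 + Q\right) = \left(17138 + \left(5293 + 23019\right)\right) \left(-3586 + 3705\right) = \left(17138 + 28312\right) 119 = 45450 \cdot 119 = 5408550$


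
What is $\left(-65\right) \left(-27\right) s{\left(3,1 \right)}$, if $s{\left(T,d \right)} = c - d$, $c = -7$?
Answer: $-14040$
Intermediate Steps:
$s{\left(T,d \right)} = -7 - d$
$\left(-65\right) \left(-27\right) s{\left(3,1 \right)} = \left(-65\right) \left(-27\right) \left(-7 - 1\right) = 1755 \left(-7 - 1\right) = 1755 \left(-8\right) = -14040$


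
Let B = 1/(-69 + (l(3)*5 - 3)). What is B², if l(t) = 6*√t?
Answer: 73/57132 + 10*√3/14283 ≈ 0.0024904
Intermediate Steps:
B = 1/(-72 + 30*√3) (B = 1/(-69 + ((6*√3)*5 - 3)) = 1/(-69 + (30*√3 - 3)) = 1/(-69 + (-3 + 30*√3)) = 1/(-72 + 30*√3) ≈ -0.049904)
B² = (-2/69 - 5*√3/414)²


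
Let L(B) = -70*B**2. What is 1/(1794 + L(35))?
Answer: -1/83956 ≈ -1.1911e-5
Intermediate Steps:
1/(1794 + L(35)) = 1/(1794 - 70*35**2) = 1/(1794 - 70*1225) = 1/(1794 - 85750) = 1/(-83956) = -1/83956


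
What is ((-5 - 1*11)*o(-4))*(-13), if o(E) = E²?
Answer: 3328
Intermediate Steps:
((-5 - 1*11)*o(-4))*(-13) = ((-5 - 1*11)*(-4)²)*(-13) = ((-5 - 11)*16)*(-13) = -16*16*(-13) = -256*(-13) = 3328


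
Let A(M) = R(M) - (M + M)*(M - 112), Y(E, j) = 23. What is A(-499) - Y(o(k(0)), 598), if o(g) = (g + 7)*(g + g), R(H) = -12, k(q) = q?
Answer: -609813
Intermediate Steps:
o(g) = 2*g*(7 + g) (o(g) = (7 + g)*(2*g) = 2*g*(7 + g))
A(M) = -12 - 2*M*(-112 + M) (A(M) = -12 - (M + M)*(M - 112) = -12 - 2*M*(-112 + M))
A(-499) - Y(o(k(0)), 598) = (-12 - 2*(-499)² + 224*(-499)) - 1*23 = (-12 - 2*249001 - 111776) - 23 = (-12 - 498002 - 111776) - 23 = -609790 - 23 = -609813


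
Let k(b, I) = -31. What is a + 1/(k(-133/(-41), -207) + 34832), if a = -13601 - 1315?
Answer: -519091715/34801 ≈ -14916.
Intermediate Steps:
a = -14916
a + 1/(k(-133/(-41), -207) + 34832) = -14916 + 1/(-31 + 34832) = -14916 + 1/34801 = -519091715/34801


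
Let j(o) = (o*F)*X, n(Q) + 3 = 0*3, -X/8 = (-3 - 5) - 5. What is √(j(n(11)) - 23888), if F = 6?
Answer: 4*I*√1610 ≈ 160.5*I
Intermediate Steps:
X = 104 (X = -8*((-3 - 5) - 5) = -8*(-8 - 5) = -8*(-13) = 104)
n(Q) = -3 (n(Q) = -3 + 0*3 = -3 + 0 = -3)
j(o) = 624*o (j(o) = (o*6)*104 = (6*o)*104 = 624*o)
√(j(n(11)) - 23888) = √(624*(-3) - 23888) = √(-1872 - 23888) = √(-25760) = 4*I*√1610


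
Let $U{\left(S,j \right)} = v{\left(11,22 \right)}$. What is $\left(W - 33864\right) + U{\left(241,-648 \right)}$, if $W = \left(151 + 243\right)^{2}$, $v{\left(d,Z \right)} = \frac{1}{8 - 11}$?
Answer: $\frac{364115}{3} \approx 1.2137 \cdot 10^{5}$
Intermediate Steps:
$v{\left(d,Z \right)} = - \frac{1}{3}$ ($v{\left(d,Z \right)} = \frac{1}{-3} = - \frac{1}{3}$)
$U{\left(S,j \right)} = - \frac{1}{3}$
$W = 155236$ ($W = 394^{2} = 155236$)
$\left(W - 33864\right) + U{\left(241,-648 \right)} = \left(155236 - 33864\right) - \frac{1}{3} = 121372 - \frac{1}{3} = \frac{364115}{3}$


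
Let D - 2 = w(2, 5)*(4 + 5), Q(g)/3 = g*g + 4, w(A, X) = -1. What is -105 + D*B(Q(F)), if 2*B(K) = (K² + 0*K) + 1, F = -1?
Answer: -896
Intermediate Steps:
Q(g) = 12 + 3*g² (Q(g) = 3*(g*g + 4) = 3*(g² + 4) = 3*(4 + g²) = 12 + 3*g²)
D = -7 (D = 2 - (4 + 5) = 2 - 1*9 = 2 - 9 = -7)
B(K) = ½ + K²/2 (B(K) = ((K² + 0*K) + 1)/2 = ((K² + 0) + 1)/2 = (K² + 1)/2 = (1 + K²)/2 = ½ + K²/2)
-105 + D*B(Q(F)) = -105 - 7*(½ + (12 + 3*(-1)²)²/2) = -105 - 7*(½ + (12 + 3*1)²/2) = -105 - 7*(½ + (12 + 3)²/2) = -105 - 7*(½ + (½)*15²) = -105 - 7*(½ + (½)*225) = -105 - 7*(½ + 225/2) = -105 - 7*113 = -105 - 791 = -896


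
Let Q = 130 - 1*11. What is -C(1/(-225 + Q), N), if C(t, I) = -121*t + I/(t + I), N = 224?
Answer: -5389767/2516758 ≈ -2.1416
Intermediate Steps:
Q = 119 (Q = 130 - 11 = 119)
C(t, I) = -121*t + I/(I + t)
-C(1/(-225 + Q), N) = -(224 - 121/(-225 + 119)² - 121*224/(-225 + 119))/(224 + 1/(-225 + 119)) = -(224 - 121*(1/(-106))² - 121*224/(-106))/(224 + 1/(-106)) = -(224 - 121*(-1/106)² - 121*224*(-1/106))/(224 - 1/106) = -(224 - 121*1/11236 + 13552/53)/23743/106 = -106*(224 - 121/11236 + 13552/53)/23743 = -106*5389767/(23743*11236) = -1*5389767/2516758 = -5389767/2516758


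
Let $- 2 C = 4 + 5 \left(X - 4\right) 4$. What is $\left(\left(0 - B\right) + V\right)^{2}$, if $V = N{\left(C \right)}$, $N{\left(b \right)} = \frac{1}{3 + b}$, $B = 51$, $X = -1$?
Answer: $\frac{6760000}{2601} \approx 2599.0$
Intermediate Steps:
$C = 48$ ($C = - \frac{4 + 5 \left(-1 - 4\right) 4}{2} = - \frac{4 + 5 \left(-5\right) 4}{2} = - \frac{4 - 100}{2} = \left(- \frac{1}{2}\right) \left(-96\right) = 48$)
$V = \frac{1}{51}$ ($V = \frac{1}{3 + 48} = \frac{1}{51} \approx 0.019608$)
$\left(\left(0 - B\right) + V\right)^{2} = \left(\left(0 - 51\right) + \frac{1}{51}\right)^{2} = \left(-51 + \frac{1}{51}\right)^{2} = \left(- \frac{2600}{51}\right)^{2} = \frac{6760000}{2601}$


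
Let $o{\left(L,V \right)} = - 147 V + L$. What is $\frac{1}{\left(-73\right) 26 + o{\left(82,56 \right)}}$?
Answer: $- \frac{1}{10048} \approx -9.9522 \cdot 10^{-5}$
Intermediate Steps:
$o{\left(L,V \right)} = L - 147 V$
$\frac{1}{\left(-73\right) 26 + o{\left(82,56 \right)}} = \frac{1}{\left(-73\right) 26 + \left(82 - 8232\right)} = \frac{1}{-1898 + \left(82 - 8232\right)} = \frac{1}{-1898 - 8150} = \frac{1}{-10048} = - \frac{1}{10048}$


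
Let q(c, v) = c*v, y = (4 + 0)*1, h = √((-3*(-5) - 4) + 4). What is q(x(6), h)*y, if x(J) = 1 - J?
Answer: -20*√15 ≈ -77.460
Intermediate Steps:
h = √15 (h = √((15 - 4) + 4) = √(11 + 4) = √15 ≈ 3.8730)
y = 4 (y = 4*1 = 4)
q(x(6), h)*y = ((1 - 1*6)*√15)*4 = ((1 - 6)*√15)*4 = -5*√15*4 = -20*√15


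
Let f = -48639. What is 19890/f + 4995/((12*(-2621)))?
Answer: -96503565/169977092 ≈ -0.56774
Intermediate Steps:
19890/f + 4995/((12*(-2621))) = 19890/(-48639) + 4995/((12*(-2621))) = 19890*(-1/48639) + 4995/(-31452) = -6630/16213 + 4995*(-1/31452) = -6630/16213 - 1665/10484 = -96503565/169977092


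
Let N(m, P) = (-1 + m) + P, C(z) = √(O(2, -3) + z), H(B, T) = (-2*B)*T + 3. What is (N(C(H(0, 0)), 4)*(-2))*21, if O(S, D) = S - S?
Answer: -126 - 42*√3 ≈ -198.75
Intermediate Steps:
O(S, D) = 0
H(B, T) = 3 - 2*B*T (H(B, T) = -2*B*T + 3 = 3 - 2*B*T)
C(z) = √z (C(z) = √(0 + z) = √z)
N(m, P) = -1 + P + m
(N(C(H(0, 0)), 4)*(-2))*21 = ((-1 + 4 + √(3 - 2*0*0))*(-2))*21 = ((-1 + 4 + √(3 + 0))*(-2))*21 = ((-1 + 4 + √3)*(-2))*21 = ((3 + √3)*(-2))*21 = (-6 - 2*√3)*21 = -126 - 42*√3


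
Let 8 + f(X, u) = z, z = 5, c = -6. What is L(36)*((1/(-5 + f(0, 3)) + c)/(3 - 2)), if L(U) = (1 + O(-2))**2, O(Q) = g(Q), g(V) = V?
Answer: -49/8 ≈ -6.1250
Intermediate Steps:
O(Q) = Q
f(X, u) = -3 (f(X, u) = -8 + 5 = -3)
L(U) = 1 (L(U) = (1 - 2)**2 = (-1)**2 = 1)
L(36)*((1/(-5 + f(0, 3)) + c)/(3 - 2)) = 1*((1/(-5 - 3) - 6)/(3 - 2)) = 1*((1/(-8) - 6)/1) = 1*((-1/8 - 6)*1) = 1*(-49/8*1) = 1*(-49/8) = -49/8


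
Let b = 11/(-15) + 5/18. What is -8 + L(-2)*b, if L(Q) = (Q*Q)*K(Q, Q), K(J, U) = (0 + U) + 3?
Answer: -442/45 ≈ -9.8222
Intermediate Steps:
K(J, U) = 3 + U (K(J, U) = U + 3 = 3 + U)
b = -41/90 (b = 11*(-1/15) + 5*(1/18) = -11/15 + 5/18 = -41/90 ≈ -0.45556)
L(Q) = Q²*(3 + Q) (L(Q) = (Q*Q)*(3 + Q) = Q²*(3 + Q))
-8 + L(-2)*b = -8 + ((-2)²*(3 - 2))*(-41/90) = -8 + (4*1)*(-41/90) = -8 + 4*(-41/90) = -8 - 82/45 = -442/45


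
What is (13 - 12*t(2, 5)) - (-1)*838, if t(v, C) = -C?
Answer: 911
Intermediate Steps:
(13 - 12*t(2, 5)) - (-1)*838 = (13 - (-12)*5) - (-1)*838 = (13 - 12*(-5)) - 1*(-838) = (13 + 60) + 838 = 73 + 838 = 911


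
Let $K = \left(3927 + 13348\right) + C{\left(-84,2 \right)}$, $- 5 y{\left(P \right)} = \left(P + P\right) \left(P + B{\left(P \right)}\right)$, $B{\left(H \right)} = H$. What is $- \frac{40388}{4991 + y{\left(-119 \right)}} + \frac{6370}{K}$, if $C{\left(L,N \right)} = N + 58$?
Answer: $\frac{740497766}{109865763} \approx 6.74$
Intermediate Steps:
$C{\left(L,N \right)} = 58 + N$
$y{\left(P \right)} = - \frac{4 P^{2}}{5}$ ($y{\left(P \right)} = - \frac{\left(P + P\right) \left(P + P\right)}{5} = - \frac{2 P 2 P}{5} = - \frac{4 P^{2}}{5}$)
$K = 17335$ ($K = \left(3927 + 13348\right) + \left(58 + 2\right) = 17275 + 60 = 17335$)
$- \frac{40388}{4991 + y{\left(-119 \right)}} + \frac{6370}{K} = - \frac{40388}{4991 - \frac{4 \left(-119\right)^{2}}{5}} + \frac{6370}{17335} = - \frac{40388}{4991 - \frac{56644}{5}} + 6370 \cdot \frac{1}{17335} = - \frac{40388}{4991 - \frac{56644}{5}} + \frac{1274}{3467} = - \frac{40388}{- \frac{31689}{5}} + \frac{1274}{3467} = \left(-40388\right) \left(- \frac{5}{31689}\right) + \frac{1274}{3467} = \frac{201940}{31689} + \frac{1274}{3467} = \frac{740497766}{109865763}$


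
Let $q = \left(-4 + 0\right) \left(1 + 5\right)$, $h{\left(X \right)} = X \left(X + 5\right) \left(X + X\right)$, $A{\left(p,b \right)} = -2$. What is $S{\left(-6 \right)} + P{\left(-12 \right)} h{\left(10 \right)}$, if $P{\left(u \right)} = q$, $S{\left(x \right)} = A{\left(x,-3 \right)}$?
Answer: $-72002$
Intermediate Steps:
$S{\left(x \right)} = -2$
$h{\left(X \right)} = 2 X^{2} \left(5 + X\right)$ ($h{\left(X \right)} = X \left(5 + X\right) 2 X = X 2 X \left(5 + X\right) = 2 X^{2} \left(5 + X\right)$)
$q = -24$ ($q = \left(-4\right) 6 = -24$)
$P{\left(u \right)} = -24$
$S{\left(-6 \right)} + P{\left(-12 \right)} h{\left(10 \right)} = -2 - 24 \cdot 2 \cdot 10^{2} \left(5 + 10\right) = -2 - 24 \cdot 2 \cdot 100 \cdot 15 = -2 - 72000 = -72002$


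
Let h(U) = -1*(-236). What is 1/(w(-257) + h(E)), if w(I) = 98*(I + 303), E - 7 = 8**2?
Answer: 1/4744 ≈ 0.00021079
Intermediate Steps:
E = 71 (E = 7 + 8**2 = 7 + 64 = 71)
h(U) = 236
w(I) = 29694 + 98*I (w(I) = 98*(303 + I) = 29694 + 98*I)
1/(w(-257) + h(E)) = 1/((29694 + 98*(-257)) + 236) = 1/((29694 - 25186) + 236) = 1/(4508 + 236) = 1/4744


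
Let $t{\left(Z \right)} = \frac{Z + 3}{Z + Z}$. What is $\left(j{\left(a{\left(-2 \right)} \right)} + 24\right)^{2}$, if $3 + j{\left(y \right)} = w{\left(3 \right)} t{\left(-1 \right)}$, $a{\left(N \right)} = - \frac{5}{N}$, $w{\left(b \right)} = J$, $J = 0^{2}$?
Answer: $441$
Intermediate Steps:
$t{\left(Z \right)} = \frac{3 + Z}{2 Z}$
$J = 0$
$w{\left(b \right)} = 0$
$j{\left(y \right)} = -3$ ($j{\left(y \right)} = -3 + 0 \frac{3 - 1}{2 \left(-1\right)} = -3 + 0 \cdot \frac{1}{2} \left(-1\right) 2 = -3 + 0 \left(-1\right) = -3 + 0 = -3$)
$\left(j{\left(a{\left(-2 \right)} \right)} + 24\right)^{2} = \left(-3 + 24\right)^{2} = 21^{2} = 441$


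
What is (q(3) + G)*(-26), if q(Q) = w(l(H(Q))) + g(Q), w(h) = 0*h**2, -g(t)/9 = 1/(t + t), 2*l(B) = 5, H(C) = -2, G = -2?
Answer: 91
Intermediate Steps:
l(B) = 5/2 (l(B) = (1/2)*5 = 5/2)
g(t) = -9/(2*t) (g(t) = -9/(t + t) = -9*1/(2*t) = -9/(2*t))
w(h) = 0
q(Q) = -9/(2*Q) (q(Q) = 0 - 9/(2*Q) = -9/(2*Q))
(q(3) + G)*(-26) = (-9/2/3 - 2)*(-26) = (-9/2*1/3 - 2)*(-26) = (-3/2 - 2)*(-26) = -7/2*(-26) = 91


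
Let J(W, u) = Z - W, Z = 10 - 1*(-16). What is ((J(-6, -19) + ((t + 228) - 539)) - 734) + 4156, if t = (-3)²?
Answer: 3152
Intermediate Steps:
t = 9
Z = 26 (Z = 10 + 16 = 26)
J(W, u) = 26 - W
((J(-6, -19) + ((t + 228) - 539)) - 734) + 4156 = (((26 - 1*(-6)) + ((9 + 228) - 539)) - 734) + 4156 = (((26 + 6) + (237 - 539)) - 734) + 4156 = ((32 - 302) - 734) + 4156 = (-270 - 734) + 4156 = -1004 + 4156 = 3152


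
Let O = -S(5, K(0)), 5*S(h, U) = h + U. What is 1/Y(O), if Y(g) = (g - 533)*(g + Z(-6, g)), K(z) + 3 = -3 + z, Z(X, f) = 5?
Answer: -25/69264 ≈ -0.00036094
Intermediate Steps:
K(z) = -6 + z (K(z) = -3 + (-3 + z) = -6 + z)
S(h, U) = U/5 + h/5 (S(h, U) = (h + U)/5 = (U + h)/5 = U/5 + h/5)
O = 1/5 (O = -((-6 + 0)/5 + (1/5)*5) = -((1/5)*(-6) + 1) = -(-6/5 + 1) = -1*(-1/5) = 1/5 ≈ 0.20000)
Y(g) = (-533 + g)*(5 + g) (Y(g) = (g - 533)*(g + 5) = (-533 + g)*(5 + g))
1/Y(O) = 1/(-2665 + (1/5)**2 - 528*1/5) = 1/(-2665 + 1/25 - 528/5) = 1/(-69264/25) = -25/69264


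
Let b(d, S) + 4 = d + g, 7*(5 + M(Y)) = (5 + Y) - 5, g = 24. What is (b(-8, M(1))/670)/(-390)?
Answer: -1/21775 ≈ -4.5924e-5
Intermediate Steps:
M(Y) = -5 + Y/7 (M(Y) = -5 + ((5 + Y) - 5)/7 = -5 + Y/7)
b(d, S) = 20 + d (b(d, S) = -4 + (d + 24) = -4 + (24 + d) = 20 + d)
(b(-8, M(1))/670)/(-390) = ((20 - 8)/670)/(-390) = (12*(1/670))*(-1/390) = (6/335)*(-1/390) = -1/21775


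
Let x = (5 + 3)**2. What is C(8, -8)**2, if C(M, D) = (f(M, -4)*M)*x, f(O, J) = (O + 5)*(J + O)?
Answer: 708837376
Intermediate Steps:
f(O, J) = (5 + O)*(J + O)
x = 64 (x = 8**2 = 64)
C(M, D) = 64*M*(-20 + M + M**2) (C(M, D) = ((M**2 + 5*(-4) + 5*M - 4*M)*M)*64 = ((M**2 - 20 + 5*M - 4*M)*M)*64 = ((-20 + M + M**2)*M)*64 = (M*(-20 + M + M**2))*64 = 64*M*(-20 + M + M**2))
C(8, -8)**2 = (64*8*(-20 + 8 + 8**2))**2 = (64*8*(-20 + 8 + 64))**2 = (64*8*52)**2 = 26624**2 = 708837376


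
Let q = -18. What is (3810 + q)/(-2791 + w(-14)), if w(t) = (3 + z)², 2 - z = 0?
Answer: -632/461 ≈ -1.3709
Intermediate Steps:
z = 2 (z = 2 - 1*0 = 2 + 0 = 2)
w(t) = 25 (w(t) = (3 + 2)² = 5² = 25)
(3810 + q)/(-2791 + w(-14)) = (3810 - 18)/(-2791 + 25) = 3792/(-2766) = 3792*(-1/2766) = -632/461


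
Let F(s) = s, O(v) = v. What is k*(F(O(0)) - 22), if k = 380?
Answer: -8360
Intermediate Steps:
k*(F(O(0)) - 22) = 380*(0 - 22) = 380*(-22) = -8360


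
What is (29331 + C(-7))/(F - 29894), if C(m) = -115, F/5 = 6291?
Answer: 29216/1561 ≈ 18.716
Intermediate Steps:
F = 31455 (F = 5*6291 = 31455)
(29331 + C(-7))/(F - 29894) = (29331 - 115)/(31455 - 29894) = 29216/1561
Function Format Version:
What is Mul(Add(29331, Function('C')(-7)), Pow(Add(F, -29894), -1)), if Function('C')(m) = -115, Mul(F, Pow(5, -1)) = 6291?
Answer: Rational(29216, 1561) ≈ 18.716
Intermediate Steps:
F = 31455 (F = Mul(5, 6291) = 31455)
Mul(Add(29331, Function('C')(-7)), Pow(Add(F, -29894), -1)) = Mul(Add(29331, -115), Pow(Add(31455, -29894), -1)) = Mul(29216, Pow(1561, -1)) = Mul(29216, Rational(1, 1561)) = Rational(29216, 1561)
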